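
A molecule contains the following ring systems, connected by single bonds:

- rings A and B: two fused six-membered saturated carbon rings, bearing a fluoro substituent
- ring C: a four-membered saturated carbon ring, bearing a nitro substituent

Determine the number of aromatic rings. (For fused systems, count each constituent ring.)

0

Ring A has only sp³ atoms, so it is not fully conjugated — not aromatic (cyclohexane ring).
Ring B has only sp³ atoms, so it is not fully conjugated — not aromatic (cyclohexane ring).
Ring C has only sp³ atoms, so it is not fully conjugated — not aromatic (cyclobutane).
No ring is aromatic. Total: 0.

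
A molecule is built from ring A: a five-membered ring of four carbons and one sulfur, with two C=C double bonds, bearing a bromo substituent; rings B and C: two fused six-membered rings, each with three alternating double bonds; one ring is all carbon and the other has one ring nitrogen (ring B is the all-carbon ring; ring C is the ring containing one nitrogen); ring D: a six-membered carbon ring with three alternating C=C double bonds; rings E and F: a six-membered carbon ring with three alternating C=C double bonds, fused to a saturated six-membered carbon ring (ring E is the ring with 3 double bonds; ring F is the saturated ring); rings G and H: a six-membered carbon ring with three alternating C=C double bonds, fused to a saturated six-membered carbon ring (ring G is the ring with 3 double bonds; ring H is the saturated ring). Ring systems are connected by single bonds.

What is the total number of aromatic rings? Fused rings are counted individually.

6

Ring A has a continuous p-orbital overlap around the ring; 2 ring double bonds (4 π electrons) plus a heteroatom lone pair (2) give 6 π electrons. Since 6 = 4n+2 (n=1), ring A is aromatic (thiophene).
Rings B and C form a fused bicyclic system (with one nitrogen) with 10 sp² atoms and 10 π electrons from ring double bonds. 10 = 4(2)+2, so the system is aromatic and both rings count as aromatic (quinoline).
Ring D is fully conjugated (every ring atom contributes a p orbital); 3 ring double bonds give 6 π electrons. 6 = 4(1)+2, so ring D is aromatic (benzene).
Ring E is fully conjugated (every ring atom contributes a p orbital); 3 ring double bonds give 6 π electrons. That satisfies 4n+2 with n=1, so ring E is aromatic (benzene ring).
Ring F has four sp³ carbons, so it is not fully conjugated — not aromatic (cyclohexane ring).
Ring G is planar and fully conjugated; 3 ring double bonds give 6 π electrons. That satisfies 4n+2 with n=1, so ring G is aromatic (benzene ring).
Ring H has four sp³ carbons, so it is not fully conjugated — not aromatic (cyclohexane ring).
Aromatic: A, B, C, D, E, G. Total: 6.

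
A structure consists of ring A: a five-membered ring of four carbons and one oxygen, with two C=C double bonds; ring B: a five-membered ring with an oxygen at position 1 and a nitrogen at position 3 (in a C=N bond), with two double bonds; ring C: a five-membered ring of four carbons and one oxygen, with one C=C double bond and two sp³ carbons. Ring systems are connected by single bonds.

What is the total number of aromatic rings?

2

Ring A is planar and fully conjugated; 2 ring double bonds (4 π electrons) plus a heteroatom lone pair (2) give 6 π electrons. 6 = 4(1)+2, so ring A is aromatic (furan).
Ring B has a continuous p-orbital overlap around the ring; 2 ring double bonds (4 π electrons) plus a heteroatom lone pair (2) give 6 π electrons. Since 6 = 4n+2 (n=1), ring B is aromatic (oxazole).
Ring C has two sp³ carbons, so it is not fully conjugated — not aromatic (2,3-dihydrofuran).
Aromatic: A, B. Total: 2.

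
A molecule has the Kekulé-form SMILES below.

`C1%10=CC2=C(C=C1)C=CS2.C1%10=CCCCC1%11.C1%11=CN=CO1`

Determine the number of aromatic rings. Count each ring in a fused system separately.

The SMILES encodes a six-membered carbon ring with three alternating C=C double bonds, fused to a five-membered ring containing one sulfur and two C=C double bonds; a six-membered carbon ring with one C=C double bond; a five-membered ring with an oxygen at position 1 and a nitrogen at position 3 (in a C=N bond), with two double bonds.
The fused 6/5-membered bicyclic (with one sulfur) is a single π system with 9 sp² atoms and 10 π electrons from ring double bonds plus a heteroatom lone pair. 10 = 4(2)+2, so the system is aromatic and both rings count as aromatic (benzothiophene).
The 6-membered ring has four sp³ carbons, so it is not fully conjugated — not aromatic (cyclohexene).
The 5-membered ring with one oxygen and one =N– has a continuous p-orbital overlap around the ring; 2 ring double bonds (4 π electrons) plus a heteroatom lone pair (2) give 6 π electrons. 6 = 4(1)+2, so it is aromatic (oxazole).
3 of the 4 rings are aromatic. Total: 3.

3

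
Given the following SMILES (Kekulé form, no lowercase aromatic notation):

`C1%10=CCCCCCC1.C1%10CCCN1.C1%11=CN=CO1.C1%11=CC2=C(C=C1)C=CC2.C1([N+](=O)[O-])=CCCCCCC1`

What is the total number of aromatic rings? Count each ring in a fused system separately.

2

The SMILES encodes an eight-membered carbon ring with one C=C double bond; a five-membered saturated ring of four carbons and one N–H nitrogen; a five-membered ring with an oxygen at position 1 and a nitrogen at position 3 (in a C=N bond), with two double bonds; a six-membered carbon ring with three alternating C=C double bonds, fused to a five-membered carbon ring containing one C=C double bond and one sp³ carbon; an eight-membered carbon ring with one C=C double bond.
The 8-membered ring has six sp³ carbons, so it is not fully conjugated — not aromatic (cyclooctene).
The 5-membered ring with one N–H has only sp³ atoms, so it is not fully conjugated — not aromatic (pyrrolidine).
The 5-membered ring with one oxygen and one =N– is planar and fully conjugated; 2 ring double bonds (4 π electrons) plus a heteroatom lone pair (2) give 6 π electrons. 6 = 4(1)+2, so it is aromatic (oxazole).
The 6-membered ring has a continuous p-orbital overlap around the ring; 3 ring double bonds give 6 π electrons. That satisfies 4n+2 with n=1, so it is aromatic (benzene ring).
The 5-membered ring has one sp³ carbon, so it is not fully conjugated — not aromatic (cyclopentene ring).
The second 8-membered ring has six sp³ carbons, so it is not fully conjugated — not aromatic (cyclooctene).
2 of the 6 rings are aromatic. Total: 2.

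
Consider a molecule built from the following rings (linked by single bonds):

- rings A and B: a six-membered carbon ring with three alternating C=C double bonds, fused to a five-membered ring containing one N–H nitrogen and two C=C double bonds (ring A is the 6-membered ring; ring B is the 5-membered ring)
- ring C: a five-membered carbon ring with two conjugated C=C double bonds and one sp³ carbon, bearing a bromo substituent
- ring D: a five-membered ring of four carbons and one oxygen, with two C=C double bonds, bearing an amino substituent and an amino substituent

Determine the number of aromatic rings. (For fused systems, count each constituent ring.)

3

Rings A and B form a fused bicyclic system (with one N–H) with 9 sp² atoms and 10 π electrons from ring double bonds plus a heteroatom lone pair. 10 = 4(2)+2, so the system is aromatic and both rings count as aromatic (indole).
Ring C has one sp³ carbon, so it is not fully conjugated — not aromatic (cyclopentadiene).
Ring D is planar and fully conjugated; 2 ring double bonds (4 π electrons) plus a heteroatom lone pair (2) give 6 π electrons. Since 6 = 4n+2 (n=1), ring D is aromatic (furan).
Aromatic: A, B, D. Total: 3.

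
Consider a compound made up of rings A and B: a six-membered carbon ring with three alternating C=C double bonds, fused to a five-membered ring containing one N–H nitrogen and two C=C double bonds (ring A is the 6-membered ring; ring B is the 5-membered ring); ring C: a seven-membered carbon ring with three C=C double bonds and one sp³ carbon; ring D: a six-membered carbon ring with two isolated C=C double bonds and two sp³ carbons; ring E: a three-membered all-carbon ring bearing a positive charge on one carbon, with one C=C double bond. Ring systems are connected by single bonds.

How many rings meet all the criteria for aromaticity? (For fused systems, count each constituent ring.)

3

Rings A and B form a fused bicyclic system (with one N–H) with 9 sp² atoms and 10 π electrons from ring double bonds plus a heteroatom lone pair. 10 = 4(2)+2, so the system is aromatic and both rings count as aromatic (indole).
Ring C has one sp³ carbon, so it is not fully conjugated — not aromatic (cycloheptatriene).
Ring D has two sp³ carbons, so it is not fully conjugated — not aromatic (1,4-cyclohexadiene).
Ring E is planar and fully conjugated; 1 ring double bond (2 π electrons) plus the carbocation's empty p orbital (0, but keeps the ring conjugated) give 2 π electrons. 2 = 4(0)+2, so ring E is aromatic (cyclopropenyl cation).
Aromatic: A, B, E. Total: 3.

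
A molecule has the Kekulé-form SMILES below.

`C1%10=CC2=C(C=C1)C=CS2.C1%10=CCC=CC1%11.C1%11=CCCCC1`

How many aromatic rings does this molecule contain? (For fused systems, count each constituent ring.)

The SMILES encodes a six-membered carbon ring with three alternating C=C double bonds, fused to a five-membered ring containing one sulfur and two C=C double bonds; a six-membered carbon ring with two isolated C=C double bonds and two sp³ carbons; a six-membered carbon ring with one C=C double bond.
The fused 6/5-membered bicyclic (with one sulfur) is a single π system with 9 sp² atoms and 10 π electrons from ring double bonds plus a heteroatom lone pair. 10 = 4(2)+2, so the system is aromatic and both rings count as aromatic (benzothiophene).
The 6-membered ring has two sp³ carbons, so it is not fully conjugated — not aromatic (1,4-cyclohexadiene).
The second 6-membered ring has four sp³ carbons, so it is not fully conjugated — not aromatic (cyclohexene).
2 of the 4 rings are aromatic. Total: 2.

2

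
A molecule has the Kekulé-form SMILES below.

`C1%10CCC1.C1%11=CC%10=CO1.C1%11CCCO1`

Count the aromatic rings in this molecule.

The SMILES encodes a four-membered saturated carbon ring; a five-membered ring of four carbons and one oxygen, with two C=C double bonds; a five-membered saturated ring of four carbons and one oxygen.
The 4-membered ring has only sp³ atoms, so it is not fully conjugated — not aromatic (cyclobutane).
The 5-membered ring with one oxygen has a continuous p-orbital overlap around the ring; 2 ring double bonds (4 π electrons) plus a heteroatom lone pair (2) give 6 π electrons. That satisfies 4n+2 with n=1, so it is aromatic (furan).
The second 5-membered ring with one oxygen has only sp³ atoms, so it is not fully conjugated — not aromatic (tetrahydrofuran).
1 of the 3 rings is aromatic. Total: 1.

1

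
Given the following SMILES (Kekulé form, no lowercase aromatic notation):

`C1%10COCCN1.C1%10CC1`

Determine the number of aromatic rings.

0

The SMILES encodes a six-membered saturated ring with an oxygen and an N–H nitrogen at positions 1 and 4; a three-membered saturated carbon ring.
The 6-membered ring with one oxygen and one N–H (1,4) has only sp³ atoms, so it is not fully conjugated — not aromatic (morpholine).
The 3-membered ring has only sp³ atoms, so it is not fully conjugated — not aromatic (cyclopropane).
None of the rings are aromatic. Total: 0.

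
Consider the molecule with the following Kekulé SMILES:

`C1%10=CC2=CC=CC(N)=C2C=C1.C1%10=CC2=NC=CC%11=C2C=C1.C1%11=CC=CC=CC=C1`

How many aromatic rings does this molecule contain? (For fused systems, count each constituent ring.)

4

The SMILES encodes two fused six-membered carbon rings, each with three alternating C=C double bonds; two fused six-membered rings, each with three alternating double bonds; one ring is all carbon and the other has one ring nitrogen; an eight-membered carbon ring with four alternating C=C double bonds.
The fused 6/6-membered bicyclic is a single π system with 10 sp² atoms and 10 π electrons from ring double bonds. 10 = 4(2)+2, so the system is aromatic and both rings count as aromatic (naphthalene).
The fused 6/6-membered bicyclic (with one nitrogen) is a single π system with 10 sp² atoms and 10 π electrons from ring double bonds. 10 = 4(2)+2, so the system is aromatic and both rings count as aromatic (quinoline).
The 8-membered ring has only sp² ring atoms; a planar conformation would have a fully conjugated π system of 8 electrons. But 8 = 4(2), which is 4n not 4n+2, so it is not aromatic (cyclooctatetraene) — cyclooctatetraene distorts into a non-planar tub to avoid antiaromaticity.
4 of the 5 rings are aromatic. Total: 4.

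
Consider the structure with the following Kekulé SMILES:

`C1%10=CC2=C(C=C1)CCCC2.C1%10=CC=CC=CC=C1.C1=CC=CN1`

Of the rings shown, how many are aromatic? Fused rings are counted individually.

2

The SMILES encodes a six-membered carbon ring with three alternating C=C double bonds, fused to a saturated six-membered carbon ring; an eight-membered carbon ring with four alternating C=C double bonds; a five-membered ring of four carbons and one nitrogen bearing a hydrogen, with two C=C double bonds.
The 6-membered ring has a continuous p-orbital overlap around the ring; 3 ring double bonds give 6 π electrons. Since 6 = 4n+2 (n=1), it is aromatic (benzene ring).
The second 6-membered ring has four sp³ carbons, so it is not fully conjugated — not aromatic (cyclohexane ring).
The 8-membered ring has only sp² ring atoms; a planar conformation would have a fully conjugated π system of 8 electrons. But 8 = 4(2), which is 4n not 4n+2, so it is not aromatic (cyclooctatetraene) — cyclooctatetraene distorts into a non-planar tub to avoid antiaromaticity.
The 5-membered ring with one N–H is planar and fully conjugated; 2 ring double bonds (4 π electrons) plus a heteroatom lone pair (2) give 6 π electrons. That satisfies 4n+2 with n=1, so it is aromatic (pyrrole).
2 of the 4 rings are aromatic. Total: 2.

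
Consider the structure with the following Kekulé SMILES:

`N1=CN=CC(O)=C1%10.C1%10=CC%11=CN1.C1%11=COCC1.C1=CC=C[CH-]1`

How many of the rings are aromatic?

3

The SMILES encodes a six-membered ring with nitrogens at positions 1 and 3 and three alternating double bonds; a five-membered ring of four carbons and one nitrogen bearing a hydrogen, with two C=C double bonds; a five-membered ring of four carbons and one oxygen, with one C=C double bond and two sp³ carbons; a five-membered all-carbon ring bearing a negative charge on one carbon, with two C=C double bonds.
The 6-membered ring with two nitrogens (1,3) is planar and fully conjugated; 3 ring double bonds give 6 π electrons. Since 6 = 4n+2 (n=1), it is aromatic (pyrimidine).
The 5-membered ring with one N–H is fully conjugated (every ring atom contributes a p orbital); 2 ring double bonds (4 π electrons) plus a heteroatom lone pair (2) give 6 π electrons. That satisfies 4n+2 with n=1, so it is aromatic (pyrrole).
The 5-membered ring with one oxygen has two sp³ carbons, so it is not fully conjugated — not aromatic (2,3-dihydrofuran).
The 5-membered ring has a continuous p-orbital overlap around the ring; 2 ring double bonds (4 π electrons) plus the carbanion lone pair (2) give 6 π electrons. 6 = 4(1)+2, so it is aromatic (cyclopentadienyl anion).
3 of the 4 rings are aromatic. Total: 3.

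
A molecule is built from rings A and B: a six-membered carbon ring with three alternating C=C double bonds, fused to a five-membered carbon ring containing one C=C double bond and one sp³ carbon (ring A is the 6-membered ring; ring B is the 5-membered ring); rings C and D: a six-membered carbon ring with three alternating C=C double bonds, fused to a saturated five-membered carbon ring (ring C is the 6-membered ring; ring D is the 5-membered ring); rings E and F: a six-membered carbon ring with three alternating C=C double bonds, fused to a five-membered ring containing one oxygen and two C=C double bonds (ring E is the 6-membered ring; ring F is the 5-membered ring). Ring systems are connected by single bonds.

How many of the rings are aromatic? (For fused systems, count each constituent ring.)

4

Ring A is planar and fully conjugated; 3 ring double bonds give 6 π electrons. 6 = 4(1)+2, so ring A is aromatic (benzene ring).
Ring B has one sp³ carbon, so it is not fully conjugated — not aromatic (cyclopentene ring).
Ring C is planar and fully conjugated; 3 ring double bonds give 6 π electrons. That satisfies 4n+2 with n=1, so ring C is aromatic (benzene ring).
Ring D has three sp³ carbons, so it is not fully conjugated — not aromatic (cyclopentane ring).
Rings E and F form a fused bicyclic system (with one oxygen) with 9 sp² atoms and 10 π electrons from ring double bonds plus a heteroatom lone pair. 10 = 4(2)+2, so the system is aromatic and both rings count as aromatic (benzofuran).
Aromatic: A, C, E, F. Total: 4.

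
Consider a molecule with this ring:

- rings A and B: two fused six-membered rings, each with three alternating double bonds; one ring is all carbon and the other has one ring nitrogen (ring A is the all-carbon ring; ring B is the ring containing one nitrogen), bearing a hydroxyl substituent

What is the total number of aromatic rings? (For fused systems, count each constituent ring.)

Rings A and B form a fused bicyclic system (with one nitrogen) with 10 sp² atoms and 10 π electrons from ring double bonds. 10 = 4(2)+2, so the system is aromatic and both rings count as aromatic (quinoline).
Aromatic: A, B. Total: 2.

2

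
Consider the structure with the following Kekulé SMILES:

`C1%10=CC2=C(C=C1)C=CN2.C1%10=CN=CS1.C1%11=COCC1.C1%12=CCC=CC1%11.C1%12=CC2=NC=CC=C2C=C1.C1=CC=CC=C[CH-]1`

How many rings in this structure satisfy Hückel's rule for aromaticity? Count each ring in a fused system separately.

The SMILES encodes a six-membered carbon ring with three alternating C=C double bonds, fused to a five-membered ring containing one N–H nitrogen and two C=C double bonds; a five-membered ring with a sulfur at position 1 and a nitrogen at position 3 (in a C=N bond), with two double bonds; a five-membered ring of four carbons and one oxygen, with one C=C double bond and two sp³ carbons; a six-membered carbon ring with two isolated C=C double bonds and two sp³ carbons; two fused six-membered rings, each with three alternating double bonds; one ring is all carbon and the other has one ring nitrogen; a seven-membered all-carbon ring bearing a negative charge on one carbon, with three C=C double bonds.
The fused 6/5-membered bicyclic (with one N–H) is a single π system with 9 sp² atoms and 10 π electrons from ring double bonds plus a heteroatom lone pair. 10 = 4(2)+2, so the system is aromatic and both rings count as aromatic (indole).
The 5-membered ring with one sulfur and one =N– has a continuous p-orbital overlap around the ring; 2 ring double bonds (4 π electrons) plus a heteroatom lone pair (2) give 6 π electrons. 6 = 4(1)+2, so it is aromatic (thiazole).
The 5-membered ring with one oxygen has two sp³ carbons, so it is not fully conjugated — not aromatic (2,3-dihydrofuran).
The 6-membered ring has two sp³ carbons, so it is not fully conjugated — not aromatic (1,4-cyclohexadiene).
The fused 6/6-membered bicyclic (with one nitrogen) is a single π system with 10 sp² atoms and 10 π electrons from ring double bonds. 10 = 4(2)+2, so the system is aromatic and both rings count as aromatic (quinoline).
The 7-membered ring has only sp² ring atoms; a planar conformation would have a fully conjugated π system of 8 electrons. But 8 = 4(2), which is 4n not 4n+2, so it is not aromatic (cycloheptatrienyl anion).
5 of the 8 rings are aromatic. Total: 5.

5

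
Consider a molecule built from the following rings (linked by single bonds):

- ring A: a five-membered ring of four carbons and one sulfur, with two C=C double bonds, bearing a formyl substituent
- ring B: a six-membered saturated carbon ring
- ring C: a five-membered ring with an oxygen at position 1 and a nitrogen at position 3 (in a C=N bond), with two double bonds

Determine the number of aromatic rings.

Ring A has a continuous p-orbital overlap around the ring; 2 ring double bonds (4 π electrons) plus a heteroatom lone pair (2) give 6 π electrons. 6 = 4(1)+2, so ring A is aromatic (thiophene).
Ring B has only sp³ atoms, so it is not fully conjugated — not aromatic (cyclohexane).
Ring C is fully conjugated (every ring atom contributes a p orbital); 2 ring double bonds (4 π electrons) plus a heteroatom lone pair (2) give 6 π electrons. 6 = 4(1)+2, so ring C is aromatic (oxazole).
Aromatic: A, C. Total: 2.

2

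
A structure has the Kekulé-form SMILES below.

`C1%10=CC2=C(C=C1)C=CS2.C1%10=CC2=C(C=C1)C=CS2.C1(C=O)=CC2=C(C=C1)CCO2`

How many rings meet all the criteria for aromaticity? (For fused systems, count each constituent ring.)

5

The SMILES encodes a six-membered carbon ring with three alternating C=C double bonds, fused to a five-membered ring containing one sulfur and two C=C double bonds; a six-membered carbon ring with three alternating C=C double bonds, fused to a five-membered ring containing one sulfur and two C=C double bonds; a six-membered carbon ring with three alternating C=C double bonds, fused to a five-membered ring containing one oxygen and two sp³ carbons.
The fused 6/5-membered bicyclic (with one sulfur) is a single π system with 9 sp² atoms and 10 π electrons from ring double bonds plus a heteroatom lone pair. 10 = 4(2)+2, so the system is aromatic and both rings count as aromatic (benzothiophene).
The fused 6/5-membered bicyclic (with one sulfur) is a single π system with 9 sp² atoms and 10 π electrons from ring double bonds plus a heteroatom lone pair. 10 = 4(2)+2, so the system is aromatic and both rings count as aromatic (benzothiophene).
The 6-membered ring is planar and fully conjugated; 3 ring double bonds give 6 π electrons. Since 6 = 4n+2 (n=1), it is aromatic (benzene ring).
The 5-membered ring with one oxygen has two sp³ carbons, so it is not fully conjugated — not aromatic (oxolane ring).
5 of the 6 rings are aromatic. Total: 5.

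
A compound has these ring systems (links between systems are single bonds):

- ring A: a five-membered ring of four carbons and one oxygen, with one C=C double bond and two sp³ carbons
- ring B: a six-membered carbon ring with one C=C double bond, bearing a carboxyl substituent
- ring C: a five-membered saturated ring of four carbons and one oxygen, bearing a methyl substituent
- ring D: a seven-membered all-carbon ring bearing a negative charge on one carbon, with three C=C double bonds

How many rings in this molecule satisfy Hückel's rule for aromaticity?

Ring A has two sp³ carbons, so it is not fully conjugated — not aromatic (2,3-dihydrofuran).
Ring B has four sp³ carbons, so it is not fully conjugated — not aromatic (cyclohexene).
Ring C has only sp³ atoms, so it is not fully conjugated — not aromatic (tetrahydrofuran).
Ring D has only sp² ring atoms; a planar conformation would have a fully conjugated π system of 8 electrons. But 8 = 4(2), which is 4n not 4n+2, so ring D is not aromatic (cycloheptatrienyl anion).
No ring is aromatic. Total: 0.

0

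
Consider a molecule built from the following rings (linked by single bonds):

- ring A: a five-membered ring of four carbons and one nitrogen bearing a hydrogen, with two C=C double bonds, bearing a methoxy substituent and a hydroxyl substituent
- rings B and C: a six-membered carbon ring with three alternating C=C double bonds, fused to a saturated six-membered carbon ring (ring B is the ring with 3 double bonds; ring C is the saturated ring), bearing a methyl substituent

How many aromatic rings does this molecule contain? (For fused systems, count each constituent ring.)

Ring A has a continuous p-orbital overlap around the ring; 2 ring double bonds (4 π electrons) plus a heteroatom lone pair (2) give 6 π electrons. That satisfies 4n+2 with n=1, so ring A is aromatic (pyrrole).
Ring B is fully conjugated (every ring atom contributes a p orbital); 3 ring double bonds give 6 π electrons. Since 6 = 4n+2 (n=1), ring B is aromatic (benzene ring).
Ring C has four sp³ carbons, so it is not fully conjugated — not aromatic (cyclohexane ring).
Aromatic: A, B. Total: 2.

2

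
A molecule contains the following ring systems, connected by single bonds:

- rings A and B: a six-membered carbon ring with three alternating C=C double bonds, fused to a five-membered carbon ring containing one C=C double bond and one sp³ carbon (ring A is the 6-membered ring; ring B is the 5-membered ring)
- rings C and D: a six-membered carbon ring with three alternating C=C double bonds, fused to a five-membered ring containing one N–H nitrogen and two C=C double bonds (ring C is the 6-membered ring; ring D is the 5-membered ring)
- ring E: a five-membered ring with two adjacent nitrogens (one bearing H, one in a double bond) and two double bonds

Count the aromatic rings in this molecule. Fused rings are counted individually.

4

Ring A is fully conjugated (every ring atom contributes a p orbital); 3 ring double bonds give 6 π electrons. 6 = 4(1)+2, so ring A is aromatic (benzene ring).
Ring B has one sp³ carbon, so it is not fully conjugated — not aromatic (cyclopentene ring).
Rings C and D form a fused bicyclic system (with one N–H) with 9 sp² atoms and 10 π electrons from ring double bonds plus a heteroatom lone pair. 10 = 4(2)+2, so the system is aromatic and both rings count as aromatic (indole).
Ring E is planar and fully conjugated; 2 ring double bonds (4 π electrons) plus a heteroatom lone pair (2) give 6 π electrons. 6 = 4(1)+2, so ring E is aromatic (pyrazole).
Aromatic: A, C, D, E. Total: 4.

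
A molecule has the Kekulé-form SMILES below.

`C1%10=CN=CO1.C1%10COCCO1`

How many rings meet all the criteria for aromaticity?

1

The SMILES encodes a five-membered ring with an oxygen at position 1 and a nitrogen at position 3 (in a C=N bond), with two double bonds; a six-membered saturated ring with oxygens at positions 1 and 4.
The 5-membered ring with one oxygen and one =N– has a continuous p-orbital overlap around the ring; 2 ring double bonds (4 π electrons) plus a heteroatom lone pair (2) give 6 π electrons. 6 = 4(1)+2, so it is aromatic (oxazole).
The 6-membered ring with two oxygens (1,4) has only sp³ atoms, so it is not fully conjugated — not aromatic (1,4-dioxane).
1 of the 2 rings is aromatic. Total: 1.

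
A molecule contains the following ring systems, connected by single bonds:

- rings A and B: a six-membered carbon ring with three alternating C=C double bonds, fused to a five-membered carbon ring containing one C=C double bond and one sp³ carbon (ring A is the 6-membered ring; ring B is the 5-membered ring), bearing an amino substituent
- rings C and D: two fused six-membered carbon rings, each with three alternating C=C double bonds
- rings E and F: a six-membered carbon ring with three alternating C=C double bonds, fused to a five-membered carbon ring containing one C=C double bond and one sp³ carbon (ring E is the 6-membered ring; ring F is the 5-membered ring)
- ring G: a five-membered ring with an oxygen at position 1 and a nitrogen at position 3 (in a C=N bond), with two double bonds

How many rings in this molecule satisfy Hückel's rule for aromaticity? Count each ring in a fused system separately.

5

Ring A is planar and fully conjugated; 3 ring double bonds give 6 π electrons. 6 = 4(1)+2, so ring A is aromatic (benzene ring).
Ring B has one sp³ carbon, so it is not fully conjugated — not aromatic (cyclopentene ring).
Rings C and D form a fused bicyclic system with 10 sp² atoms and 10 π electrons from ring double bonds. 10 = 4(2)+2, so the system is aromatic and both rings count as aromatic (naphthalene).
Ring E has a continuous p-orbital overlap around the ring; 3 ring double bonds give 6 π electrons. Since 6 = 4n+2 (n=1), ring E is aromatic (benzene ring).
Ring F has one sp³ carbon, so it is not fully conjugated — not aromatic (cyclopentene ring).
Ring G is planar and fully conjugated; 2 ring double bonds (4 π electrons) plus a heteroatom lone pair (2) give 6 π electrons. 6 = 4(1)+2, so ring G is aromatic (oxazole).
Aromatic: A, C, D, E, G. Total: 5.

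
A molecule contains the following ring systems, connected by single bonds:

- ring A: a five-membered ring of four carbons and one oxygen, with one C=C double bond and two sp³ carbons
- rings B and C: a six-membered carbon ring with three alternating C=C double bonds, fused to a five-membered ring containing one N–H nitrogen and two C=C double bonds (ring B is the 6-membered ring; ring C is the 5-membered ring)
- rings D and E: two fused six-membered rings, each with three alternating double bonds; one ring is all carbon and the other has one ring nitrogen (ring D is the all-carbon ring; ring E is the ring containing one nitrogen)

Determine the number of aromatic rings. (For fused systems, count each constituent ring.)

4

Ring A has two sp³ carbons, so it is not fully conjugated — not aromatic (2,3-dihydrofuran).
Rings B and C form a fused bicyclic system (with one N–H) with 9 sp² atoms and 10 π electrons from ring double bonds plus a heteroatom lone pair. 10 = 4(2)+2, so the system is aromatic and both rings count as aromatic (indole).
Rings D and E form a fused bicyclic system (with one nitrogen) with 10 sp² atoms and 10 π electrons from ring double bonds. 10 = 4(2)+2, so the system is aromatic and both rings count as aromatic (quinoline).
Aromatic: B, C, D, E. Total: 4.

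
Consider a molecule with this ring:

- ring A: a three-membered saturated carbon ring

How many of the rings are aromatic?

Ring A has only sp³ atoms, so it is not fully conjugated — not aromatic (cyclopropane).

0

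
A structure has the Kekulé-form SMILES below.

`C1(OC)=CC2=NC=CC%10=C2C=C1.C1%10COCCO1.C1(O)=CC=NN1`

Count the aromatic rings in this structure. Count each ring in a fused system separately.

3

The SMILES encodes two fused six-membered rings, each with three alternating double bonds; one ring is all carbon and the other has one ring nitrogen; a six-membered saturated ring with oxygens at positions 1 and 4; a five-membered ring with two adjacent nitrogens (one bearing H, one in a double bond) and two double bonds.
The fused 6/6-membered bicyclic (with one nitrogen) is a single π system with 10 sp² atoms and 10 π electrons from ring double bonds. 10 = 4(2)+2, so the system is aromatic and both rings count as aromatic (quinoline).
The 6-membered ring with two oxygens (1,4) has only sp³ atoms, so it is not fully conjugated — not aromatic (1,4-dioxane).
The 5-membered ring with two adjacent nitrogens (one N–H, one =N–) is fully conjugated (every ring atom contributes a p orbital); 2 ring double bonds (4 π electrons) plus a heteroatom lone pair (2) give 6 π electrons. 6 = 4(1)+2, so it is aromatic (pyrazole).
3 of the 4 rings are aromatic. Total: 3.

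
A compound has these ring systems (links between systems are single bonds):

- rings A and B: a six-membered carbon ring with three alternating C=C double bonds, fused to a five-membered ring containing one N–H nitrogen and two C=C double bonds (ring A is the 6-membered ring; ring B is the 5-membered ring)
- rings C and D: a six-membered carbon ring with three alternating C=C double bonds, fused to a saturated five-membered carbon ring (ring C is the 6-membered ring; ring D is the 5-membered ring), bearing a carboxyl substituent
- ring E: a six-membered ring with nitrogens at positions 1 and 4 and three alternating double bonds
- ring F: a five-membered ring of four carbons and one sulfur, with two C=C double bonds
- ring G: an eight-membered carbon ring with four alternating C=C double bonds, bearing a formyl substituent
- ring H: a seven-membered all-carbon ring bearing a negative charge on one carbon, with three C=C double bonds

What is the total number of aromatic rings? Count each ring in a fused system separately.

5

Rings A and B form a fused bicyclic system (with one N–H) with 9 sp² atoms and 10 π electrons from ring double bonds plus a heteroatom lone pair. 10 = 4(2)+2, so the system is aromatic and both rings count as aromatic (indole).
Ring C is planar and fully conjugated; 3 ring double bonds give 6 π electrons. Since 6 = 4n+2 (n=1), ring C is aromatic (benzene ring).
Ring D has three sp³ carbons, so it is not fully conjugated — not aromatic (cyclopentane ring).
Ring E is planar and fully conjugated; 3 ring double bonds give 6 π electrons. 6 = 4(1)+2, so ring E is aromatic (pyrazine).
Ring F is fully conjugated (every ring atom contributes a p orbital); 2 ring double bonds (4 π electrons) plus a heteroatom lone pair (2) give 6 π electrons. That satisfies 4n+2 with n=1, so ring F is aromatic (thiophene).
Ring G has only sp² ring atoms; a planar conformation would have a fully conjugated π system of 8 electrons. But 8 = 4(2), which is 4n not 4n+2, so ring G is not aromatic (cyclooctatetraene) — cyclooctatetraene distorts into a non-planar tub to avoid antiaromaticity.
Ring H has only sp² ring atoms; a planar conformation would have a fully conjugated π system of 8 electrons. But 8 = 4(2), which is 4n not 4n+2, so ring H is not aromatic (cycloheptatrienyl anion).
Aromatic: A, B, C, E, F. Total: 5.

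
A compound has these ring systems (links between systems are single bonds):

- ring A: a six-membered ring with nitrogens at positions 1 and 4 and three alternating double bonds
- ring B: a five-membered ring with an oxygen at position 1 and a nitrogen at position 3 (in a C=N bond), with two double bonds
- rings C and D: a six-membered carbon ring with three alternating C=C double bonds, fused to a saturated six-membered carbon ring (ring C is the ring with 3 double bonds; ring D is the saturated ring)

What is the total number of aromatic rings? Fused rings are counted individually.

Ring A has a continuous p-orbital overlap around the ring; 3 ring double bonds give 6 π electrons. That satisfies 4n+2 with n=1, so ring A is aromatic (pyrazine).
Ring B has a continuous p-orbital overlap around the ring; 2 ring double bonds (4 π electrons) plus a heteroatom lone pair (2) give 6 π electrons. 6 = 4(1)+2, so ring B is aromatic (oxazole).
Ring C is planar and fully conjugated; 3 ring double bonds give 6 π electrons. 6 = 4(1)+2, so ring C is aromatic (benzene ring).
Ring D has four sp³ carbons, so it is not fully conjugated — not aromatic (cyclohexane ring).
Aromatic: A, B, C. Total: 3.

3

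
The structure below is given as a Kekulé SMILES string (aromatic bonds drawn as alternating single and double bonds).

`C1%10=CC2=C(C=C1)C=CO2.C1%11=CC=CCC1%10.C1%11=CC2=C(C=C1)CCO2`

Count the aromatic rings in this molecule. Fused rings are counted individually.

3

The SMILES encodes a six-membered carbon ring with three alternating C=C double bonds, fused to a five-membered ring containing one oxygen and two C=C double bonds; a six-membered carbon ring with two conjugated C=C double bonds and two sp³ carbons; a six-membered carbon ring with three alternating C=C double bonds, fused to a five-membered ring containing one oxygen and two sp³ carbons.
The fused 6/5-membered bicyclic (with one oxygen) is a single π system with 9 sp² atoms and 10 π electrons from ring double bonds plus a heteroatom lone pair. 10 = 4(2)+2, so the system is aromatic and both rings count as aromatic (benzofuran).
The 6-membered ring has two sp³ carbons, so it is not fully conjugated — not aromatic (1,3-cyclohexadiene).
The second 6-membered ring has a continuous p-orbital overlap around the ring; 3 ring double bonds give 6 π electrons. Since 6 = 4n+2 (n=1), it is aromatic (benzene ring).
The 5-membered ring with one oxygen has two sp³ carbons, so it is not fully conjugated — not aromatic (oxolane ring).
3 of the 5 rings are aromatic. Total: 3.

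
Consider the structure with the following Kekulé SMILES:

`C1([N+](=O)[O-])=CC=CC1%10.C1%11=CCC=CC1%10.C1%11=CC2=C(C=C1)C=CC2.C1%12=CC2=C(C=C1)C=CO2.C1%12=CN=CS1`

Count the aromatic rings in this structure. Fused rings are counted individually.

The SMILES encodes a five-membered carbon ring with two conjugated C=C double bonds and one sp³ carbon; a six-membered carbon ring with two isolated C=C double bonds and two sp³ carbons; a six-membered carbon ring with three alternating C=C double bonds, fused to a five-membered carbon ring containing one C=C double bond and one sp³ carbon; a six-membered carbon ring with three alternating C=C double bonds, fused to a five-membered ring containing one oxygen and two C=C double bonds; a five-membered ring with a sulfur at position 1 and a nitrogen at position 3 (in a C=N bond), with two double bonds.
The 5-membered ring has one sp³ carbon, so it is not fully conjugated — not aromatic (cyclopentadiene).
The 6-membered ring has two sp³ carbons, so it is not fully conjugated — not aromatic (1,4-cyclohexadiene).
The second 6-membered ring has a continuous p-orbital overlap around the ring; 3 ring double bonds give 6 π electrons. That satisfies 4n+2 with n=1, so it is aromatic (benzene ring).
The second 5-membered ring has one sp³ carbon, so it is not fully conjugated — not aromatic (cyclopentene ring).
The fused 6/5-membered bicyclic (with one oxygen) is a single π system with 9 sp² atoms and 10 π electrons from ring double bonds plus a heteroatom lone pair. 10 = 4(2)+2, so the system is aromatic and both rings count as aromatic (benzofuran).
The 5-membered ring with one sulfur and one =N– is planar and fully conjugated; 2 ring double bonds (4 π electrons) plus a heteroatom lone pair (2) give 6 π electrons. Since 6 = 4n+2 (n=1), it is aromatic (thiazole).
4 of the 7 rings are aromatic. Total: 4.

4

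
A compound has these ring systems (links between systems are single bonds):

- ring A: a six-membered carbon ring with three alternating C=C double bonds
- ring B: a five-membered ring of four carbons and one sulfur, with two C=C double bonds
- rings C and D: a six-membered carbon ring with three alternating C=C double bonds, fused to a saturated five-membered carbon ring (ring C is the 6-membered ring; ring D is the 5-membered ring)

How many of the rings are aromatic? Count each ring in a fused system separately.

Ring A is planar and fully conjugated; 3 ring double bonds give 6 π electrons. That satisfies 4n+2 with n=1, so ring A is aromatic (benzene).
Ring B is planar and fully conjugated; 2 ring double bonds (4 π electrons) plus a heteroatom lone pair (2) give 6 π electrons. 6 = 4(1)+2, so ring B is aromatic (thiophene).
Ring C has a continuous p-orbital overlap around the ring; 3 ring double bonds give 6 π electrons. 6 = 4(1)+2, so ring C is aromatic (benzene ring).
Ring D has three sp³ carbons, so it is not fully conjugated — not aromatic (cyclopentane ring).
Aromatic: A, B, C. Total: 3.

3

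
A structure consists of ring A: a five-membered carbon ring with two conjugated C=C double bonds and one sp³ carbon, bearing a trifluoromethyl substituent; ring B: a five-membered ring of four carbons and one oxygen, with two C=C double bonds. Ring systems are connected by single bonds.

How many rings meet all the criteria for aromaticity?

1

Ring A has one sp³ carbon, so it is not fully conjugated — not aromatic (cyclopentadiene).
Ring B is fully conjugated (every ring atom contributes a p orbital); 2 ring double bonds (4 π electrons) plus a heteroatom lone pair (2) give 6 π electrons. That satisfies 4n+2 with n=1, so ring B is aromatic (furan).
Aromatic: B. Total: 1.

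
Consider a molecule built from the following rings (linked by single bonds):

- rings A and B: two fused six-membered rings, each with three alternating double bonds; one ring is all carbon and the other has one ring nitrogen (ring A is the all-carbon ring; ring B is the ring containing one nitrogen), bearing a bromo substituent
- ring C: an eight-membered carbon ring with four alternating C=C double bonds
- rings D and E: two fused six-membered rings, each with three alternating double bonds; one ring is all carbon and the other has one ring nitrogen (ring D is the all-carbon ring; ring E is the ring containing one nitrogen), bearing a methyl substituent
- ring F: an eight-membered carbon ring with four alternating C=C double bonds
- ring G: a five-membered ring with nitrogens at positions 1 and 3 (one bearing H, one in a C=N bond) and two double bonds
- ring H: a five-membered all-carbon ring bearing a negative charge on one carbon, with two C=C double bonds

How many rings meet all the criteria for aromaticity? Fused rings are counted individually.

Rings A and B form a fused bicyclic system (with one nitrogen) with 10 sp² atoms and 10 π electrons from ring double bonds. 10 = 4(2)+2, so the system is aromatic and both rings count as aromatic (quinoline).
Ring C has only sp² ring atoms; a planar conformation would have a fully conjugated π system of 8 electrons. But 8 = 4(2), which is 4n not 4n+2, so ring C is not aromatic (cyclooctatetraene) — cyclooctatetraene distorts into a non-planar tub to avoid antiaromaticity.
Rings D and E form a fused bicyclic system (with one nitrogen) with 10 sp² atoms and 10 π electrons from ring double bonds. 10 = 4(2)+2, so the system is aromatic and both rings count as aromatic (quinoline).
Ring F has only sp² ring atoms; a planar conformation would have a fully conjugated π system of 8 electrons. But 8 = 4(2), which is 4n not 4n+2, so ring F is not aromatic (cyclooctatetraene) — cyclooctatetraene distorts into a non-planar tub to avoid antiaromaticity.
Ring G is planar and fully conjugated; 2 ring double bonds (4 π electrons) plus a heteroatom lone pair (2) give 6 π electrons. 6 = 4(1)+2, so ring G is aromatic (imidazole).
Ring H has a continuous p-orbital overlap around the ring; 2 ring double bonds (4 π electrons) plus the carbanion lone pair (2) give 6 π electrons. That satisfies 4n+2 with n=1, so ring H is aromatic (cyclopentadienyl anion).
Aromatic: A, B, D, E, G, H. Total: 6.

6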